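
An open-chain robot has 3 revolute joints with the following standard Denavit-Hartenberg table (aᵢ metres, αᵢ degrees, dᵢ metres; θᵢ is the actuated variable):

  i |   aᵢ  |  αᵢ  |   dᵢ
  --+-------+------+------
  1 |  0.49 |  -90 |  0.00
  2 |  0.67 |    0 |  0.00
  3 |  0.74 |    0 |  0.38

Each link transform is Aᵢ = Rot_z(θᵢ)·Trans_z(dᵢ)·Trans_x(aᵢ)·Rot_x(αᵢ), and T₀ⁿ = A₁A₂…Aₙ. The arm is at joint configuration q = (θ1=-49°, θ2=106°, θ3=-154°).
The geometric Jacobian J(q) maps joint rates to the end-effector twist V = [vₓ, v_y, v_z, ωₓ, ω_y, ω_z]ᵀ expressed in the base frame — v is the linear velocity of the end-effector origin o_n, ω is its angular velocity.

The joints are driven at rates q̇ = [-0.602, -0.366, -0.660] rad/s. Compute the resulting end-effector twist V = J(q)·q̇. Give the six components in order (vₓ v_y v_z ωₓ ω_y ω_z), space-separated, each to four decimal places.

o_n = [0.8120, -0.3548, -0.0941]
J₁: ẑ×o_n = [0.3548, 0.8120, -0.0000], ω = ẑ
J2: z=[0.7547, 0.6561, 0.0000] o=[0.3215, -0.3698, 0.0000] → [-0.0617, 0.0710, -0.3105, 0.7547, 0.6561, 0.0000]
J3: z=[0.7547, 0.6561, 0.0000] o=[0.2003, -0.2304, -0.6440] → [0.3608, -0.4150, -0.4952, 0.7547, 0.6561, 0.0000]
V = J·q̇ = [-0.4291, -0.2409, 0.4404, -0.7743, -0.6731, -0.6020]

-0.4291 -0.2409 0.4404 -0.7743 -0.6731 -0.6020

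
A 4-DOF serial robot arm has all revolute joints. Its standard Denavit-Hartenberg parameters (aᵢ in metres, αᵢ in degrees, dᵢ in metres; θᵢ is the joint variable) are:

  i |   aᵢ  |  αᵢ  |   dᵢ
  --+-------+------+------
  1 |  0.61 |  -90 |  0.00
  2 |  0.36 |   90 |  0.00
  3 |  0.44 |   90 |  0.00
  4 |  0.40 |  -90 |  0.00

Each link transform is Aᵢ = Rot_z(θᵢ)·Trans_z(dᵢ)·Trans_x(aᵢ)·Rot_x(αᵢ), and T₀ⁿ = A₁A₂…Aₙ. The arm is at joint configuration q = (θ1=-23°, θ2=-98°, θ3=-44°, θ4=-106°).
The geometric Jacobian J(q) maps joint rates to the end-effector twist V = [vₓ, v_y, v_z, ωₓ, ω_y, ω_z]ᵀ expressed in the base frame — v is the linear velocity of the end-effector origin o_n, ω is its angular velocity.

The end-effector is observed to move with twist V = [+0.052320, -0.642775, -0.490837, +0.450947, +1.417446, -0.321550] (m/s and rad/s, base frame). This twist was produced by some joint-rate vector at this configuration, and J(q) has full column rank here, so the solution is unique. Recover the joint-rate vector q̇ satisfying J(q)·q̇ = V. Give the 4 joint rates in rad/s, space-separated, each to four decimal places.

-0.8920 0.8760 0.0580 -0.8410

o_n = [0.7460, -0.5655, 0.6449]
J₁: ẑ×o_n = [0.5655, 0.7460, -0.0000], ω = ẑ
J2: z=[0.3907, 0.9205, 0.0000] o=[0.5615, -0.2383, 0.0000] → [0.5936, -0.2520, -0.2976, 0.3907, 0.9205, 0.0000]
J3: z=[-0.9115, 0.3869, -0.1392] o=[0.5154, -0.2188, 0.3565] → [0.0633, 0.2308, 0.2268, -0.9115, 0.3869, -0.1392]
J4: z=[-0.1921, -0.6999, -0.6879] o=[0.3554, -0.4829, 0.6699] → [-0.0393, -0.2735, 0.2892, -0.1921, -0.6999, -0.6879]
q̇ = J⁺·V = [-0.8920, 0.8760, 0.0580, -0.8410]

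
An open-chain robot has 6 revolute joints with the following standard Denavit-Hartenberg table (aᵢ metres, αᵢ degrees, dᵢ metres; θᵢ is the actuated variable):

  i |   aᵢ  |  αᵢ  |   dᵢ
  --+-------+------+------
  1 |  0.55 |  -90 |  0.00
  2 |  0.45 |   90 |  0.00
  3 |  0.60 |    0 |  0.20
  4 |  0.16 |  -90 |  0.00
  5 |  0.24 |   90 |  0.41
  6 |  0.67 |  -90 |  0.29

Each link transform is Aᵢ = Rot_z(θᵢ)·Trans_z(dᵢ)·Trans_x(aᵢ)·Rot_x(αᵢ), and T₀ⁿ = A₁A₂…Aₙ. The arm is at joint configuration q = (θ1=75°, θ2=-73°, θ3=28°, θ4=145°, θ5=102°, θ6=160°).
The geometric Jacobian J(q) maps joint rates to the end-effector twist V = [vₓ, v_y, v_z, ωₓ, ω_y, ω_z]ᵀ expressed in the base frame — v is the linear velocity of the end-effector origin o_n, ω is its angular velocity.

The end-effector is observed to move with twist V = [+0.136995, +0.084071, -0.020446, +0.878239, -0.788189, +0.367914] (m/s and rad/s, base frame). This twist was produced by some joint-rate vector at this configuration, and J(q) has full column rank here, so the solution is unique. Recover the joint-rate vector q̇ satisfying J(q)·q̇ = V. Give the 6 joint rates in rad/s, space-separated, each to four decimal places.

0.7080 -0.5190 -0.4090 0.9080 0.5880 0.4220

o_n = [0.3212, 0.0831, 0.5167]
J₁: ẑ×o_n = [-0.0831, 0.3212, 0.0000], ω = ẑ
J2: z=[-0.9659, 0.2588, 0.0000] o=[0.1424, 0.5313, 0.0000] → [0.1337, 0.4991, 0.3866, -0.9659, 0.2588, 0.0000]
J3: z=[-0.2475, -0.9237, 0.2924] o=[0.1764, 0.6583, 0.4303] → [0.0884, 0.0637, 0.2761, -0.2475, -0.9237, 0.2924]
J4: z=[-0.2475, -0.9237, 0.2924] o=[-0.1051, 0.6961, 0.9954] → [0.6214, 0.0062, 0.5455, -0.2475, -0.9237, 0.2924]
J5: z=[0.9495, -0.2913, -0.1165] o=[-0.1359, 0.6563, 0.8436] → [0.0284, 0.2570, -0.4111, 0.9495, -0.2913, -0.1165]
J6: z=[-0.1372, -0.0513, -0.9892] o=[0.3211, 0.7661, 0.7745] → [-0.6625, -0.0355, 0.0937, -0.1372, -0.0513, -0.9892]
q̇ = J⁺·V = [0.7080, -0.5190, -0.4090, 0.9080, 0.5880, 0.4220]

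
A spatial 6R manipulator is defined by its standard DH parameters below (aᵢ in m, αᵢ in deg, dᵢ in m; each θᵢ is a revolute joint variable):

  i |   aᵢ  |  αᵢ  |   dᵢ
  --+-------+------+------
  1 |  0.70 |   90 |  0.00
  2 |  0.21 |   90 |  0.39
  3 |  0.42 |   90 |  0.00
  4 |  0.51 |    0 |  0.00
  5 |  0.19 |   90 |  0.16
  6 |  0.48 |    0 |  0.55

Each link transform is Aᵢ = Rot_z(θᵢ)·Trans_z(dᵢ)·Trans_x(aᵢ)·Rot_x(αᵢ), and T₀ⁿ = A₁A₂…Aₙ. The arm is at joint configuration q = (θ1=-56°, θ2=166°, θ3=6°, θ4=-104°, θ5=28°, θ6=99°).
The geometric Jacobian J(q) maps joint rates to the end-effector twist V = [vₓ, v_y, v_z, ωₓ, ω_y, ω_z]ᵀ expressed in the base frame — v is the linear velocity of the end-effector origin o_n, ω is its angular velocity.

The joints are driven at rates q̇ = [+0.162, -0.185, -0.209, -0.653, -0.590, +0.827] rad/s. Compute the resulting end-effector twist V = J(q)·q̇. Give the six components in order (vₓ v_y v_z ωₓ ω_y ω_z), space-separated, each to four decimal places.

o_n = [0.4720, -0.2304, -0.7009]
J₁: ẑ×o_n = [0.2304, 0.4720, -0.0000], ω = ẑ
J2: z=[-0.8290, -0.5592, 0.0000] o=[0.3914, -0.5803, 0.0000] → [0.3920, -0.5811, -0.2450, -0.8290, -0.5592, 0.0000]
J3: z=[0.1353, -0.2006, 0.9703] o=[-0.0458, -0.6295, 0.0508] → [-0.2365, 0.6042, 0.1579, 0.1353, -0.2006, 0.9703]
J4: z=[0.7678, 0.6402, 0.0253] o=[-0.3089, -0.3180, 0.1519] → [-0.5482, 0.6745, -0.4327, 0.7678, 0.6402, 0.0253]
J5: z=[0.7678, 0.6402, 0.0253] o=[-0.2985, -0.3103, -0.3580] → [-0.2216, 0.2828, -0.4320, 0.7678, 0.6402, 0.0253]
J6: z=[0.5749, -0.6710, -0.4682] o=[-0.2294, -0.1368, -0.5218] → [0.0764, -0.2254, 0.4169, 0.5749, -0.6710, -0.4682]
V = J·q̇ = [0.5661, -0.7360, 0.8945, -0.3538, -1.2053, -0.4594]

0.5661 -0.7360 0.8945 -0.3538 -1.2053 -0.4594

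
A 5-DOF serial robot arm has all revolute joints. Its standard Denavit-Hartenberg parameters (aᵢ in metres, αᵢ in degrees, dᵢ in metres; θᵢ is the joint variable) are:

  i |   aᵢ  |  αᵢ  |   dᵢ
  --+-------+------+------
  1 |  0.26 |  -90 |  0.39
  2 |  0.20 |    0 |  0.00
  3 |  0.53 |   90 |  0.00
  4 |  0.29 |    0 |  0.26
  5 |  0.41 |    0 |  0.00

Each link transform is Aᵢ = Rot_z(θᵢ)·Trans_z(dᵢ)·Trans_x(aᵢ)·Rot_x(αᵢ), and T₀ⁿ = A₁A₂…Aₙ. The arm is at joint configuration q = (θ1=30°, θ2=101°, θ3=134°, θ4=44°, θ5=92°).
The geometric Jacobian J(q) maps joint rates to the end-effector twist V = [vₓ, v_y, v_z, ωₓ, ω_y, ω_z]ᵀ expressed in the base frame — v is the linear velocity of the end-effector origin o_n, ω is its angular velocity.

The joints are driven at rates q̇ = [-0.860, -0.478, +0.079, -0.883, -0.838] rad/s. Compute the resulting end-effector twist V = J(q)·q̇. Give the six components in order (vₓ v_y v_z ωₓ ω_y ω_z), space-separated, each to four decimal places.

-0.2298 0.4847 0.3425 1.4204 0.3593 0.1271

o_n = [-0.4558, 0.2983, 0.4080]
J₁: ẑ×o_n = [-0.2983, -0.4558, 0.0000], ω = ẑ
J2: z=[-0.5000, 0.8660, 0.0000] o=[0.2252, 0.1300, 0.3900] → [0.0156, 0.0090, 0.5056, -0.5000, 0.8660, 0.0000]
J3: z=[-0.5000, 0.8660, 0.0000] o=[0.1921, 0.1109, 0.1937] → [0.1856, 0.1072, 0.4675, -0.5000, 0.8660, 0.0000]
J4: z=[-0.7094, -0.4096, -0.5736] o=[-0.0712, -0.0411, 0.6278] → [0.2847, 0.0647, -0.3983, -0.7094, -0.4096, -0.5736]
J5: z=[-0.7094, -0.4096, -0.5736] o=[-0.4599, -0.0329, 0.6496] → [0.2889, -0.1737, -0.2333, -0.7094, -0.4096, -0.5736]
V = J·q̇ = [-0.2298, 0.4847, 0.3425, 1.4204, 0.3593, 0.1271]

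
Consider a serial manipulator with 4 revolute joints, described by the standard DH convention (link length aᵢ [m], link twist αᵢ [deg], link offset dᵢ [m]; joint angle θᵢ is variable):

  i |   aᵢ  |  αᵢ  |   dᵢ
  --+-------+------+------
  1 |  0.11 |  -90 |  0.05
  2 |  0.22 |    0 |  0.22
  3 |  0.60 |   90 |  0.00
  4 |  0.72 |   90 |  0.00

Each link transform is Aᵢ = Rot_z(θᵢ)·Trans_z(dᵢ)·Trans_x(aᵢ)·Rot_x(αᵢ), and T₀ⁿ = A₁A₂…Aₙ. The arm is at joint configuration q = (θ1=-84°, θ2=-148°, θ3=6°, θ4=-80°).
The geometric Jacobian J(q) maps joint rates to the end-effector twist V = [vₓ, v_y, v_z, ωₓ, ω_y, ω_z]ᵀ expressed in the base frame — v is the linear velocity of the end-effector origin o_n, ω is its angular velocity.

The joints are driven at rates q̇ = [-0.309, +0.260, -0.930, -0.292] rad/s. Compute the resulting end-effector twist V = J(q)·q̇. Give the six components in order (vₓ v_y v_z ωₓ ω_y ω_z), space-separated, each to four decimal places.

0.1360 0.2724 -0.4618 -0.6475 -0.2488 -0.0789

o_n = [-0.5541, 0.5932, 0.6130]
J₁: ẑ×o_n = [-0.5932, -0.5541, 0.0000], ω = ẑ
J2: z=[0.9945, 0.1045, 0.0000] o=[0.0115, -0.1094, 0.0500] → [0.0588, -0.5599, 0.7579, 0.9945, 0.1045, 0.0000]
J3: z=[0.9945, 0.1045, 0.0000] o=[0.2108, 0.0991, 0.1666] → [0.0467, -0.4439, 0.5713, 0.9945, 0.1045, 0.0000]
J4: z=[-0.0644, 0.6123, -0.7880] o=[0.1614, 0.5694, 0.5360] → [0.0659, 0.5688, 0.4365, -0.0644, 0.6123, -0.7880]
V = J·q̇ = [0.1360, 0.2724, -0.4618, -0.6475, -0.2488, -0.0789]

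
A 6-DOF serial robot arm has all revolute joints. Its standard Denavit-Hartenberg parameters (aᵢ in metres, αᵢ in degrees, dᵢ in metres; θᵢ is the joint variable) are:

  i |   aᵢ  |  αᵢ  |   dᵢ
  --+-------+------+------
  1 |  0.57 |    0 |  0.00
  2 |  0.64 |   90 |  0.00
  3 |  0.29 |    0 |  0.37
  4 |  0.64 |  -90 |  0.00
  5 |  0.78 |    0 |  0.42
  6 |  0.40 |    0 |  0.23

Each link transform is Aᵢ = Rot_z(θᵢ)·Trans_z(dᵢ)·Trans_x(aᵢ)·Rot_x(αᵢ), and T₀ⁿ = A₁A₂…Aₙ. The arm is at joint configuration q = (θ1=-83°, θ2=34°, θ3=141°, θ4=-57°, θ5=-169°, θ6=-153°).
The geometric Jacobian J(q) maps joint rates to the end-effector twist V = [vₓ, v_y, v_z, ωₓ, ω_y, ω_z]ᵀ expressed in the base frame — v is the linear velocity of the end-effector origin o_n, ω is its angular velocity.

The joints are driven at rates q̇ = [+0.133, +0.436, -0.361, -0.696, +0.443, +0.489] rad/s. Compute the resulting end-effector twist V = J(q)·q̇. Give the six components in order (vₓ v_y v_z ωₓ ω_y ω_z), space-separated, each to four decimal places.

0.2615 -0.4581 0.5810 0.1896 1.3930 0.6664

o_n = [-0.2753, -0.5846, 0.4389]
J₁: ẑ×o_n = [0.5846, -0.2753, 0.0000], ω = ẑ
J2: z=[0.0000, 0.0000, 1.0000] o=[0.0695, -0.5658, 0.0000] → [0.0188, -0.3448, 0.0000, 0.0000, 0.0000, 1.0000]
J3: z=[-0.7547, -0.6561, 0.0000] o=[0.4893, -1.0488, 0.0000] → [-0.2880, 0.3313, -0.8520, -0.7547, -0.6561, 0.0000]
J4: z=[-0.7547, -0.6561, 0.0000] o=[0.0622, -1.1214, 0.1825] → [-0.1682, 0.1935, -0.6266, -0.7547, -0.6561, 0.0000]
J5: z=[-0.6525, 0.7506, 0.1045] o=[0.1061, -1.1719, 0.8190] → [-0.3467, -0.2878, -0.0969, -0.6525, 0.7506, 0.1045]
J6: z=[-0.6525, 0.7506, 0.1045] o=[-0.3327, -0.8939, 0.1014] → [0.2210, 0.2262, -0.2449, -0.6525, 0.7506, 0.1045]
V = J·q̇ = [0.2615, -0.4581, 0.5810, 0.1896, 1.3930, 0.6664]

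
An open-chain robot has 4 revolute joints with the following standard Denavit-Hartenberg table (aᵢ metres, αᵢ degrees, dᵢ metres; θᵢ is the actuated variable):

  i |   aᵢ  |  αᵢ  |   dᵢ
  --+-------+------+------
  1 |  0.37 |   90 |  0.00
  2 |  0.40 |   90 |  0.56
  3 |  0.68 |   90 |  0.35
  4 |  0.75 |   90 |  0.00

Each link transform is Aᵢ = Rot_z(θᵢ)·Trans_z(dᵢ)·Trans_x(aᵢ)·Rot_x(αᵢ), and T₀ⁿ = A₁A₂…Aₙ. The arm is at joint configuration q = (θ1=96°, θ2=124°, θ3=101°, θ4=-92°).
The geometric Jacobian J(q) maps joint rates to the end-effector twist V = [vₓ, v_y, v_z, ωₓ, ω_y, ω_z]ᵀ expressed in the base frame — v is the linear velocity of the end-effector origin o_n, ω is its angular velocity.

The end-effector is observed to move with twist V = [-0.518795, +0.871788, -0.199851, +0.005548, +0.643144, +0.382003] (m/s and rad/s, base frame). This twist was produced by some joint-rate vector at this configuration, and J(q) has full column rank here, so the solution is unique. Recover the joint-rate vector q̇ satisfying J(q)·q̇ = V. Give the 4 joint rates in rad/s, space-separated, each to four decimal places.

o_n = [1.2073, 0.0111, 0.0048]
J₁: ẑ×o_n = [-0.0111, 1.2073, 0.0000], ω = ẑ
J2: z=[0.9945, 0.1045, 0.0000] o=[-0.0387, 0.3680, 0.0000] → [0.0005, -0.0047, -0.4852, 0.9945, 0.1045, 0.0000]
J3: z=[-0.0867, 0.8245, 0.5592] o=[0.5416, 0.2041, 0.3316] → [-0.1616, 0.3439, -0.5321, -0.0867, 0.8245, 0.5592]
J4: z=[0.2471, -0.5260, 0.8138] o=[1.1676, 0.6346, 0.4198] → [0.7256, 0.1349, -0.1332, 0.2471, -0.5260, 0.8138]
q̇ = J⁺·V = [0.6910, 0.1920, 0.3570, -0.6250]

0.6910 0.1920 0.3570 -0.6250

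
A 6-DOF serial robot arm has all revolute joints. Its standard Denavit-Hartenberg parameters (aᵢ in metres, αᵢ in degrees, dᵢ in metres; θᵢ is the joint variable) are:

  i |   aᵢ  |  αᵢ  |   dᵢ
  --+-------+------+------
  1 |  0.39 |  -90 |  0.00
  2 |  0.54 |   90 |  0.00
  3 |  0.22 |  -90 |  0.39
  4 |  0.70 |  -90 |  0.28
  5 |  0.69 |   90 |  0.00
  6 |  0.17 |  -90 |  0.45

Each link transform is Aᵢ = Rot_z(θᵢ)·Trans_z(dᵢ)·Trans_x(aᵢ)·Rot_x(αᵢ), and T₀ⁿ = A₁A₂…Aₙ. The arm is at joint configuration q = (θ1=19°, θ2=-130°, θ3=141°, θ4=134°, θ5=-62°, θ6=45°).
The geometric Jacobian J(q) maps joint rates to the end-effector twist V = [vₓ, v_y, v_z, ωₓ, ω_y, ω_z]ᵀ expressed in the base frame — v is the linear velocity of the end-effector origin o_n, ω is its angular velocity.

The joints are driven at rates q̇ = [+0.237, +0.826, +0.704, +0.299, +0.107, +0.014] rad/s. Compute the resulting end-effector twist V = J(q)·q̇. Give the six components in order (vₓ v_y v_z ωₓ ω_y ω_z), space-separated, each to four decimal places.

o_n = [0.7291, -0.9676, 0.0464]
J₁: ẑ×o_n = [0.9676, 0.7291, -0.0000], ω = ẑ
J2: z=[-0.3256, 0.9455, 0.0000] o=[0.3688, 0.1270, 0.0000] → [0.0439, 0.0151, 0.0157, -0.3256, 0.9455, 0.0000]
J3: z=[-0.7243, -0.2494, -0.6428] o=[0.0406, 0.0140, 0.4137] → [-0.5394, -0.7086, 0.8827, -0.7243, -0.2494, -0.6428]
J4: z=[0.6355, -0.6031, -0.4821] o=[-0.1831, 0.0834, 0.0320] → [-0.5154, -0.4489, -0.1178, 0.6355, -0.6031, -0.4821]
J5: z=[-0.6955, -0.7183, -0.0183] o=[0.2295, -0.3283, 0.5102] → [0.3214, -0.3317, 0.8035, -0.6955, -0.7183, -0.0183]
J6: z=[0.0023, 0.0232, -0.9997] o=[0.7253, -0.8081, 0.5002] → [-0.1700, -0.0028, -0.0005, 0.0023, 0.0232, -0.9997]
V = J·q̇ = [-0.2362, -0.4833, 0.6851, -0.6632, 0.3486, -0.3756]

-0.2362 -0.4833 0.6851 -0.6632 0.3486 -0.3756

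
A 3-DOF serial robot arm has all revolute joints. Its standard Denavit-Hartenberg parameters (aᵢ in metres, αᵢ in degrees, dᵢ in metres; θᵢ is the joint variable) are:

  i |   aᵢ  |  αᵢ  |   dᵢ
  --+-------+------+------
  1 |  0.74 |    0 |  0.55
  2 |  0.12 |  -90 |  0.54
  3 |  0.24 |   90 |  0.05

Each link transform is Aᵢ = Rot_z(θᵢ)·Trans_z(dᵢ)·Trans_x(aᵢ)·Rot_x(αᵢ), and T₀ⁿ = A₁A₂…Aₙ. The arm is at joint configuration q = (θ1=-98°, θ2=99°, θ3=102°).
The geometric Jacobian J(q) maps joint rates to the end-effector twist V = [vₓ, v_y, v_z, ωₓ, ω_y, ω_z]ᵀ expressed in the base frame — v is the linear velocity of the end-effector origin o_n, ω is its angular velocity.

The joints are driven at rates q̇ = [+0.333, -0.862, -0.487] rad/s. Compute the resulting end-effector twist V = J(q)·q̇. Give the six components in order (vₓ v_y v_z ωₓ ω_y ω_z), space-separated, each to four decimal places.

0.3854 -0.0689 -0.0243 0.0085 -0.4869 -0.5290

o_n = [-0.0338, -0.6816, 0.8552]
J₁: ẑ×o_n = [0.6816, -0.0338, 0.0000], ω = ẑ
J2: z=[0.0000, 0.0000, 1.0000] o=[-0.1030, -0.7328, 0.5500] → [-0.0512, 0.0692, 0.0000, 0.0000, 0.0000, 1.0000]
J3: z=[-0.0175, 0.9998, 0.0000] o=[0.0170, -0.7307, 1.0900] → [-0.2347, -0.0041, 0.0499, -0.0175, 0.9998, 0.0000]
V = J·q̇ = [0.3854, -0.0689, -0.0243, 0.0085, -0.4869, -0.5290]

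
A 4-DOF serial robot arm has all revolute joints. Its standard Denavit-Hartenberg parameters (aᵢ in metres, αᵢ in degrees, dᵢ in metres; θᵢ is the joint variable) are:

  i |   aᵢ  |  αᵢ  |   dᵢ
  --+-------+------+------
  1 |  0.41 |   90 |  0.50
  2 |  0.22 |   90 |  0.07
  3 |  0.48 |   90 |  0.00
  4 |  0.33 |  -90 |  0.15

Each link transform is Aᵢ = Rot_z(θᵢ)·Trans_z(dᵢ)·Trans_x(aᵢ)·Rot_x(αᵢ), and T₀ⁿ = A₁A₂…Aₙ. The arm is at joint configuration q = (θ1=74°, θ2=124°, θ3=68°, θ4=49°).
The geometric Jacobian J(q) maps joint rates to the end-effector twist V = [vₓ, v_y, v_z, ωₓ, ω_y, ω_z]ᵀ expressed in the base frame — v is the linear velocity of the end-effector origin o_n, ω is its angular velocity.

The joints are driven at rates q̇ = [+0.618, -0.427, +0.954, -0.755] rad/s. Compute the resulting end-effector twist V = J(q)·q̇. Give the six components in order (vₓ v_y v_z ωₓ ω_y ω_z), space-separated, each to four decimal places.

0.6019 0.6869 -0.4394 0.1873 1.1763 0.5711

o_n = [0.7084, 0.0775, 1.1533]
J₁: ẑ×o_n = [-0.0775, 0.7084, 0.0000], ω = ẑ
J2: z=[0.9613, -0.2756, 0.0000] o=[0.1130, 0.3941, 0.5000] → [-0.1801, -0.6280, -0.1402, 0.9613, -0.2756, 0.0000]
J3: z=[0.2285, 0.7969, 0.5592] o=[0.1464, 0.2566, 0.6824] → [0.4754, 0.2067, -0.4888, 0.2285, 0.7969, 0.5592]
J4: z=[-0.5030, -0.3951, 0.7687] o=[0.5465, 0.0372, 0.8315] → [-0.1581, 0.2863, 0.0437, -0.5030, -0.3951, 0.7687]
V = J·q̇ = [0.6019, 0.6869, -0.4394, 0.1873, 1.1763, 0.5711]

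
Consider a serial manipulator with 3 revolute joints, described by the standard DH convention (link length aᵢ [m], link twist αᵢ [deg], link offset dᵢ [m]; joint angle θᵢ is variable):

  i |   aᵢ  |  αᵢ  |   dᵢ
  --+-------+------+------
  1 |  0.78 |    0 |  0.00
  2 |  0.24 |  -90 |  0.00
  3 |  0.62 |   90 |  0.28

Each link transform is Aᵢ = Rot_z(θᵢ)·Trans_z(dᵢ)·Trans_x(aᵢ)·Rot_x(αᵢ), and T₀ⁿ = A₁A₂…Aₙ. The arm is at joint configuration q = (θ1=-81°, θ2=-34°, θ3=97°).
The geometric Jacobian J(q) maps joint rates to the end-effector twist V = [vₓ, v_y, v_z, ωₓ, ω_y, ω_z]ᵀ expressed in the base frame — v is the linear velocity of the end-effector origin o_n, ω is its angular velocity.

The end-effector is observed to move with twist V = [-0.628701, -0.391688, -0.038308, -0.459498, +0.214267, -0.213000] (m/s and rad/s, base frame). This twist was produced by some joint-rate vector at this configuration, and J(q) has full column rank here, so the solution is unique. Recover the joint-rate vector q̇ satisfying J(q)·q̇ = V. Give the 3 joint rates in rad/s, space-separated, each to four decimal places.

-0.5710 0.3580 -0.5070

o_n = [0.3063, -1.0378, -0.6154]
J₁: ẑ×o_n = [1.0378, 0.3063, -0.0000], ω = ẑ
J2: z=[0.0000, 0.0000, 1.0000] o=[0.1220, -0.7704, 0.0000] → [0.2674, 0.1843, -0.0000, 0.0000, 0.0000, 1.0000]
J3: z=[0.9063, -0.4226, 0.0000] o=[0.0206, -0.9879, 0.0000] → [0.2601, 0.5577, 0.0756, 0.9063, -0.4226, 0.0000]
q̇ = J⁺·V = [-0.5710, 0.3580, -0.5070]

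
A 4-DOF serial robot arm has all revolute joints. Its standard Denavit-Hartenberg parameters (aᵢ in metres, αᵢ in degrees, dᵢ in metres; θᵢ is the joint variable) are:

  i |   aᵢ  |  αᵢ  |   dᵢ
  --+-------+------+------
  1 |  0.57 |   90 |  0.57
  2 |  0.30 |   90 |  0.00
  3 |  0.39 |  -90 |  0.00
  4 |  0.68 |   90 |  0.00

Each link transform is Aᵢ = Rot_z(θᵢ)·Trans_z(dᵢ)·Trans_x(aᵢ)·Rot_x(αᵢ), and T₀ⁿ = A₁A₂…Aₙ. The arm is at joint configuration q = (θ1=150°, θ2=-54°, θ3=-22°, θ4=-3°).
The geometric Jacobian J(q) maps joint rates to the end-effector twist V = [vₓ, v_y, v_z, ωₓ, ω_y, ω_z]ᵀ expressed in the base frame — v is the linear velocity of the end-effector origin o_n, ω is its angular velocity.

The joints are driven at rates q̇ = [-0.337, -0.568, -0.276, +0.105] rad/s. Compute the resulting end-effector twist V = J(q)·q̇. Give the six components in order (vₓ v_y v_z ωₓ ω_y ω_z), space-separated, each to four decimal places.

0.4934 -0.0964 -0.2862 -0.4487 -0.2844 -0.2066

o_n = [-1.3262, 0.3033, -0.4955]
J₁: ẑ×o_n = [-0.3033, -1.3262, 0.0000], ω = ẑ
J2: z=[0.5000, 0.8660, 0.0000] o=[-0.4936, 0.2850, 0.5700] → [-0.9228, 0.5328, 0.7302, 0.5000, 0.8660, 0.0000]
J3: z=[0.7006, -0.4045, -0.5878] o=[-0.6463, 0.3732, 0.3273] → [0.2918, 0.9761, -0.3240, 0.7006, -0.4045, -0.5878]
J4: z=[0.2729, 0.9131, -0.3031] o=[-0.9035, 0.3529, 0.0348] → [-0.4992, 0.2728, 0.3725, 0.2729, 0.9131, -0.3031]
V = J·q̇ = [0.4934, -0.0964, -0.2862, -0.4487, -0.2844, -0.2066]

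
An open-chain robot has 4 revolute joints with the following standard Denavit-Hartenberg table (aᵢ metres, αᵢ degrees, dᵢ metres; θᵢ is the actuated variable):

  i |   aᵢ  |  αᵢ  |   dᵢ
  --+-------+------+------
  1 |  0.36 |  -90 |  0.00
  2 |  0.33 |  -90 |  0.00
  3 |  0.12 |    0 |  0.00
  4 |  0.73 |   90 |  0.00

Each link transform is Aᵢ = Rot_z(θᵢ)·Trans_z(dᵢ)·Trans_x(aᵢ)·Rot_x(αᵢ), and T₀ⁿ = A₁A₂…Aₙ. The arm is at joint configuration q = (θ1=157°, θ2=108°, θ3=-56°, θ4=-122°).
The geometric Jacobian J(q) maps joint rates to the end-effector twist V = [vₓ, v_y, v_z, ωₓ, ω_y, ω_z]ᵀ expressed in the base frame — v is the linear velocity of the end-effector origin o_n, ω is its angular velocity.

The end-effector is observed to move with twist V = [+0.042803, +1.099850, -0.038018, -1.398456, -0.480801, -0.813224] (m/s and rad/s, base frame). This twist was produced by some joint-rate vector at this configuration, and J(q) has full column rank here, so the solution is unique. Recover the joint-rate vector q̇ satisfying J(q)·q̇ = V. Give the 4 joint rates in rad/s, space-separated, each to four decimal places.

o_n = [-0.4748, 0.0658, 0.3162]
J₁: ẑ×o_n = [-0.0658, -0.4748, 0.0000], ω = ẑ
J2: z=[-0.3907, -0.9205, 0.0000] o=[-0.3314, 0.1407, 0.0000] → [-0.2910, 0.1235, -0.1027, -0.3907, -0.9205, 0.0000]
J3: z=[0.8755, -0.3716, 0.3090] o=[-0.2375, 0.1008, -0.3138] → [-0.2233, -0.6249, -0.1188, 0.8755, -0.3716, 0.3090]
J4: z=[0.8755, -0.3716, 0.3090] o=[-0.2573, 0.0011, -0.3777] → [-0.2778, -0.6746, -0.0242, 0.8755, -0.3716, 0.3090]
q̇ = J⁺·V = [-0.4560, 0.9890, -0.3760, -0.7800]

-0.4560 0.9890 -0.3760 -0.7800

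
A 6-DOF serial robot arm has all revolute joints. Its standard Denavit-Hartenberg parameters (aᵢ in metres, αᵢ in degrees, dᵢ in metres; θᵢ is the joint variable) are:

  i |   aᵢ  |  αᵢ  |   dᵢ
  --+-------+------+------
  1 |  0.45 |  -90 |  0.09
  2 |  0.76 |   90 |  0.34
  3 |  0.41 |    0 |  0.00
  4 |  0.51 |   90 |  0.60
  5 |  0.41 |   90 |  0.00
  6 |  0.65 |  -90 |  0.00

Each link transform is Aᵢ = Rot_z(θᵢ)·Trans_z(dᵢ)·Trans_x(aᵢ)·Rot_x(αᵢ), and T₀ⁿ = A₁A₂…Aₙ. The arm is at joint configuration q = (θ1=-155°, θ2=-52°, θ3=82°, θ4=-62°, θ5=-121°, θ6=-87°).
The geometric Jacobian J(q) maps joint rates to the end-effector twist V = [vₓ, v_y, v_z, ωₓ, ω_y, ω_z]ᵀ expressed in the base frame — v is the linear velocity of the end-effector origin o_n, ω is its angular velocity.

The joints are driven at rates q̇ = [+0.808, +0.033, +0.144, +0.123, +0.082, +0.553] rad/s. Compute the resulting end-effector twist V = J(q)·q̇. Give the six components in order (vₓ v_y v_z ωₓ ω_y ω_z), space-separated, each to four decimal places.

1.2747 -0.0684 -0.5161 0.5399 0.4792 0.8188

o_n = [-0.1170, -1.6568, 0.9023]
J₁: ẑ×o_n = [1.6568, -0.1170, 0.0000], ω = ẑ
J2: z=[0.4226, -0.9063, 0.0000] o=[-0.4078, -0.1902, 0.0900] → [-0.7362, -0.3433, -0.3562, 0.4226, -0.9063, 0.0000]
J3: z=[0.7142, 0.3330, 0.6157] o=[-0.6882, -0.6961, 0.6889] → [0.6626, 0.1993, -0.8764, 0.7142, 0.3330, 0.6157]
J4: z=[0.7142, 0.3330, 0.6157] o=[-0.5485, -1.0789, 0.7339] → [0.4119, 0.1454, -0.5565, 0.7142, 0.3330, 0.6157]
J5: z=[-0.5880, 0.7627, 0.2695] o=[-0.3136, -1.1618, 1.4809] → [-0.3079, -0.2872, 0.1410, -0.5880, 0.7627, 0.2695]
J6: z=[0.6934, 0.6468, -0.3176] o=[-0.4844, -1.1618, 1.1082] → [-0.2904, 0.0260, -0.5809, 0.6934, 0.6468, -0.3176]
V = J·q̇ = [1.2747, -0.0684, -0.5161, 0.5399, 0.4792, 0.8188]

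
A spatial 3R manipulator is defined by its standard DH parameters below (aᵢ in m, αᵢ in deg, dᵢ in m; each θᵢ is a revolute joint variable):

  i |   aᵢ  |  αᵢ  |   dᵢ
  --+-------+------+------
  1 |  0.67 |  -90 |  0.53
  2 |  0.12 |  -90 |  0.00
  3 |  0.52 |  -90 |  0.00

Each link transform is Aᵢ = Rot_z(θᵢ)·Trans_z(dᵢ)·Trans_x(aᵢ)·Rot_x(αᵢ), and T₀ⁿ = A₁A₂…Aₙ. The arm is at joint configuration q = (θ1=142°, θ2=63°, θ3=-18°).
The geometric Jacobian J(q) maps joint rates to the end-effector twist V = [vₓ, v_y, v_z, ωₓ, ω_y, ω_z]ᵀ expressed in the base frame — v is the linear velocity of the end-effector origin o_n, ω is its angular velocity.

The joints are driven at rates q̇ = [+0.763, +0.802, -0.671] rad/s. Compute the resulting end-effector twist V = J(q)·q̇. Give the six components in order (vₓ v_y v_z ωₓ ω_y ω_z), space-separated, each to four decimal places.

o_n = [-0.8468, 0.4576, -0.0176]
J₁: ẑ×o_n = [-0.4576, -0.8468, 0.0000], ω = ẑ
J2: z=[-0.6157, -0.7880, 0.0000] o=[-0.5280, 0.4125, 0.5300] → [0.4315, -0.3371, -0.2790, -0.6157, -0.7880, 0.0000]
J3: z=[0.7021, -0.5486, -0.4540] o=[-0.5709, 0.4460, 0.4231] → [0.2470, 0.4346, -0.1432, 0.7021, -0.5486, -0.4540]
V = J·q̇ = [-0.1689, -1.2081, -0.1277, -0.9649, -0.2639, 1.0676]

-0.1689 -1.2081 -0.1277 -0.9649 -0.2639 1.0676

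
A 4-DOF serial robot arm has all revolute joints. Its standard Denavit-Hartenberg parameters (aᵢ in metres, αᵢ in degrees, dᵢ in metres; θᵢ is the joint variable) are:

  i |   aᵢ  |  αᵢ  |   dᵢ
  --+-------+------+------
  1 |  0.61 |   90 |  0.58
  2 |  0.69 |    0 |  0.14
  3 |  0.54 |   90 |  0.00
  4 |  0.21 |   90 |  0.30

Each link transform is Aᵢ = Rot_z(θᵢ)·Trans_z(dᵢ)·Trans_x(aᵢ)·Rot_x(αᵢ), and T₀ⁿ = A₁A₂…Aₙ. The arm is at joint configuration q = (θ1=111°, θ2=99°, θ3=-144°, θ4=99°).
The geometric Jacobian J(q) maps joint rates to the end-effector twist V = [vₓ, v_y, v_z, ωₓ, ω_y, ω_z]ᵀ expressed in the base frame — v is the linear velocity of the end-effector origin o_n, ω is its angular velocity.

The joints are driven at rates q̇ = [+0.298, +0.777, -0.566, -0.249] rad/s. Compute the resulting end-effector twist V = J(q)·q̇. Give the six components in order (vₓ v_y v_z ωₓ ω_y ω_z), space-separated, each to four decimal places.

-0.0764 -0.3175 -0.0895 0.1339 0.2400 0.4741

o_n = [0.0919, 0.7300, 0.6908]
J₁: ẑ×o_n = [-0.7300, 0.0919, 0.0000], ω = ẑ
J2: z=[0.9336, 0.3584, 0.0000] o=[-0.2186, 0.5695, 0.5800] → [0.0397, -0.1034, 0.0385, 0.9336, 0.3584, 0.0000]
J3: z=[0.9336, 0.3584, 0.0000] o=[-0.0492, 0.5189, 1.2615] → [-0.2045, 0.5328, 0.1465, 0.9336, 0.3584, 0.0000]
J4: z=[0.2534, -0.6601, -0.7071] o=[-0.1861, 0.8754, 0.8797] → [0.0219, -0.1487, 0.1467, 0.2534, -0.6601, -0.7071]
V = J·q̇ = [-0.0764, -0.3175, -0.0895, 0.1339, 0.2400, 0.4741]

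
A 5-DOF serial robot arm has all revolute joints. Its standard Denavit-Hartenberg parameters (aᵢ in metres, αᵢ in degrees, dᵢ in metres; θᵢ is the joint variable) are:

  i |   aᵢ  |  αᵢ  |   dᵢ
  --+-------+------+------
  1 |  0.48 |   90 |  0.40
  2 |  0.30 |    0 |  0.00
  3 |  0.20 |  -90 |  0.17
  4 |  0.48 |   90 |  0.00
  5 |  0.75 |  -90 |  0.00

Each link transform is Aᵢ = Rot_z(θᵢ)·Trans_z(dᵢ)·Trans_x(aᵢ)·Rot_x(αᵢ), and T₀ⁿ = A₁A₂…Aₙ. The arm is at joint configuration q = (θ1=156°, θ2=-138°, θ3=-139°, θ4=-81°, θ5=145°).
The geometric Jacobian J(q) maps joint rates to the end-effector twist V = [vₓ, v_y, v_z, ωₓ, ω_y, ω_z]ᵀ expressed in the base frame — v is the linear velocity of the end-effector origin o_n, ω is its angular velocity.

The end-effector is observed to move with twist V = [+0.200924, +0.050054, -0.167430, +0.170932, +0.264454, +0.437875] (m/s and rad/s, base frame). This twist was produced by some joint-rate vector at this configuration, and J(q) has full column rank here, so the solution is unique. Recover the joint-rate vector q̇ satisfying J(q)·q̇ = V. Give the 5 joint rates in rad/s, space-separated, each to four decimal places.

0.2100 0.2190 0.1270 0.0760 -0.2230

o_n = [0.1505, -0.0262, 0.4293]
J₁: ẑ×o_n = [0.0262, 0.1505, -0.0000], ω = ẑ
J2: z=[0.4067, 0.9135, 0.0000] o=[-0.4385, 0.1952, 0.4000] → [0.0268, -0.0119, -0.6281, 0.4067, 0.9135, 0.0000]
J3: z=[0.4067, 0.9135, 0.0000] o=[-0.2348, 0.1046, 0.1993] → [0.2102, -0.0936, -0.4052, 0.4067, 0.9135, 0.0000]
J4: z=[0.9067, -0.4037, 0.1219] o=[-0.1880, 0.2698, 0.3978] → [0.0233, 0.0126, -0.1317, 0.9067, -0.4037, 0.1219]
J5: z=[0.1736, 0.0940, -0.9803] o=[-0.0035, 0.7066, 0.4723] → [-0.7224, -0.1435, -0.1417, 0.1736, 0.0940, -0.9803]
q̇ = J⁺·V = [0.2100, 0.2190, 0.1270, 0.0760, -0.2230]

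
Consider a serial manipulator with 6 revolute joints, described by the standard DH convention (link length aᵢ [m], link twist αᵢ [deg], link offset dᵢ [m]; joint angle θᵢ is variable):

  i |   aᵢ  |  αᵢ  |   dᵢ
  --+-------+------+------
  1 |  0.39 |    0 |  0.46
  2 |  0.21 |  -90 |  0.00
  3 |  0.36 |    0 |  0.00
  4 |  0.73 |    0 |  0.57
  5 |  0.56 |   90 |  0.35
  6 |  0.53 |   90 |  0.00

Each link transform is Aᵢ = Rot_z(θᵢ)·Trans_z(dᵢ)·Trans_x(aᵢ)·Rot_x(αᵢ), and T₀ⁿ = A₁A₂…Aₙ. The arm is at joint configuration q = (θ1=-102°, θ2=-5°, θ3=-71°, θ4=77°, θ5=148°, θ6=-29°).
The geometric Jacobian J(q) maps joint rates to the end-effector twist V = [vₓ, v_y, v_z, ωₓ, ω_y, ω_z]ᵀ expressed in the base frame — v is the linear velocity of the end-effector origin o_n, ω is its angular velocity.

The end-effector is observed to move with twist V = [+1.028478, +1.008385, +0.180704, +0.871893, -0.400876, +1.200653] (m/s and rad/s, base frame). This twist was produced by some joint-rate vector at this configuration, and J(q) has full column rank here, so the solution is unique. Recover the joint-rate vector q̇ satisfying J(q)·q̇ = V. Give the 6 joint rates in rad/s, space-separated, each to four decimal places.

o_n = [0.5140, -0.7028, 0.2754]
J₁: ẑ×o_n = [0.7028, 0.5140, -0.0000], ω = ẑ
J2: z=[0.0000, 0.0000, 1.0000] o=[-0.0811, -0.3815, 0.4600] → [0.3213, 0.5951, -0.0000, 0.0000, 0.0000, 1.0000]
J3: z=[0.9563, -0.2924, 0.0000] o=[-0.1425, -0.5823, 0.4600] → [0.0540, 0.1765, 0.0768, 0.9563, -0.2924, 0.0000]
J4: z=[0.9563, -0.2924, 0.0000] o=[-0.1768, -0.6944, 0.8004] → [0.1535, 0.5021, 0.1940, 0.9563, -0.2924, 0.0000]
J5: z=[0.9563, -0.2924, 0.0000] o=[0.1561, -1.5553, 0.7241] → [0.1312, 0.4291, 0.9200, 0.9563, -0.2924, 0.0000]
J6: z=[-0.1282, -0.4192, -0.8988] o=[0.6379, -1.1763, 0.4786] → [0.5108, 0.0853, -0.1126, -0.1282, -0.4192, -0.8988]
q̇ = J⁺·V = [0.9210, 0.5430, 0.8530, -0.0800, 0.1780, 0.2930]

0.9210 0.5430 0.8530 -0.0800 0.1780 0.2930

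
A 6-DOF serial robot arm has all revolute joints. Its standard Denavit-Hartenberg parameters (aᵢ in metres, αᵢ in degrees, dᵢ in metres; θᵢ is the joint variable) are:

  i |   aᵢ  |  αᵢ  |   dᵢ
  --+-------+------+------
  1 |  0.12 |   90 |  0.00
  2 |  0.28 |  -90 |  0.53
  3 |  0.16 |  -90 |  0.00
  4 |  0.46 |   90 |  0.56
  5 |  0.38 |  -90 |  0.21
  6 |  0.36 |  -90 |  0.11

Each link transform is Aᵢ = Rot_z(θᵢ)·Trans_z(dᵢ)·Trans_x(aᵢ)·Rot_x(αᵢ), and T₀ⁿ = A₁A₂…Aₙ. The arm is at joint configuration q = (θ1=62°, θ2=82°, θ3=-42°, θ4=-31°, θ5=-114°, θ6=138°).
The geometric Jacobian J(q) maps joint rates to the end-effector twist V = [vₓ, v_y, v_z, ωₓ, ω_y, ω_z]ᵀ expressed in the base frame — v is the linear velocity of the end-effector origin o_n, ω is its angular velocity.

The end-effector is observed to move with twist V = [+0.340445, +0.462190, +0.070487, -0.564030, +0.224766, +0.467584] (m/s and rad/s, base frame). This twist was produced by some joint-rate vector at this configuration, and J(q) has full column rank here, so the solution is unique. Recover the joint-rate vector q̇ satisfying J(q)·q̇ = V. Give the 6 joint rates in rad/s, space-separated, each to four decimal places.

o_n = [0.5736, -0.2768, 1.0380]
J₁: ẑ×o_n = [0.2768, 0.5736, -0.0000], ω = ẑ
J2: z=[0.8829, -0.4695, 0.0000] o=[0.0563, 0.1060, 0.0000] → [-0.4873, -0.9165, -0.0951, 0.8829, -0.4695, 0.0000]
J3: z=[-0.4649, -0.8744, 0.1392] o=[0.5426, -0.1085, 0.2773] → [-0.6417, 0.3580, 0.1053, -0.4649, -0.8744, 0.1392]
J4: z=[-0.6124, 0.4311, 0.6626] o=[0.6449, -0.1441, 0.3950] → [0.3651, 0.3465, 0.1120, -0.6124, 0.4311, 0.6626]
J5: z=[-0.7278, -0.6347, -0.2597] o=[0.4439, -0.1977, 1.0892] → [0.0120, -0.0710, 0.1399, -0.7278, -0.6347, -0.2597]
J6: z=[0.5310, -0.7612, 0.3722] o=[0.4560, -0.3815, 0.6961] → [-0.2992, -0.1378, 0.1452, 0.5310, -0.7612, 0.3722]
q̇ = J⁺·V = [0.2800, -0.1790, -0.0030, 0.3970, 0.1600, -0.0900]

0.2800 -0.1790 -0.0030 0.3970 0.1600 -0.0900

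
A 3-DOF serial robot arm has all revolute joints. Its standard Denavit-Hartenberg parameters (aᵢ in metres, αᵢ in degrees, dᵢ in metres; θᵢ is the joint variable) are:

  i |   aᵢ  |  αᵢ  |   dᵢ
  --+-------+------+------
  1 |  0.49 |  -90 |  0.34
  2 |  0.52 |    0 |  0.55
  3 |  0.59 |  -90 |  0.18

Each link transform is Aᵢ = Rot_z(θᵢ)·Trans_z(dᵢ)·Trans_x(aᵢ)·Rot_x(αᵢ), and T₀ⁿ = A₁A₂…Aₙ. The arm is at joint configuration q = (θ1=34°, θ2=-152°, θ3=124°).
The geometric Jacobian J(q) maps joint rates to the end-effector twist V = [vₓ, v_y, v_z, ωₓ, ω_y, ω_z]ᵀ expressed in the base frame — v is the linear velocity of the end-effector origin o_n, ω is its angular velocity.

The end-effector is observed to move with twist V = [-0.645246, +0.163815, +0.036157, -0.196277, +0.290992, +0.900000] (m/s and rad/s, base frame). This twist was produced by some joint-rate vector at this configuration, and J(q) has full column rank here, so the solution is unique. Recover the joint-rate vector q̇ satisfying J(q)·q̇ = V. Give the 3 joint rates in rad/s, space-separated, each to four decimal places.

o_n = [0.0493, 0.9138, 0.8611]
J₁: ẑ×o_n = [-0.9138, 0.0493, 0.0000], ω = ẑ
J2: z=[-0.5592, 0.8290, 0.0000] o=[0.4062, 0.2740, 0.3400] → [0.4320, 0.2914, -0.0618, -0.5592, 0.8290, 0.0000]
J3: z=[-0.5592, 0.8290, 0.0000] o=[-0.2820, 0.4732, 0.5841] → [0.2296, 0.1549, -0.5209, -0.5592, 0.8290, 0.0000]
q̇ = J⁺·V = [0.9000, 0.4770, -0.1260]

0.9000 0.4770 -0.1260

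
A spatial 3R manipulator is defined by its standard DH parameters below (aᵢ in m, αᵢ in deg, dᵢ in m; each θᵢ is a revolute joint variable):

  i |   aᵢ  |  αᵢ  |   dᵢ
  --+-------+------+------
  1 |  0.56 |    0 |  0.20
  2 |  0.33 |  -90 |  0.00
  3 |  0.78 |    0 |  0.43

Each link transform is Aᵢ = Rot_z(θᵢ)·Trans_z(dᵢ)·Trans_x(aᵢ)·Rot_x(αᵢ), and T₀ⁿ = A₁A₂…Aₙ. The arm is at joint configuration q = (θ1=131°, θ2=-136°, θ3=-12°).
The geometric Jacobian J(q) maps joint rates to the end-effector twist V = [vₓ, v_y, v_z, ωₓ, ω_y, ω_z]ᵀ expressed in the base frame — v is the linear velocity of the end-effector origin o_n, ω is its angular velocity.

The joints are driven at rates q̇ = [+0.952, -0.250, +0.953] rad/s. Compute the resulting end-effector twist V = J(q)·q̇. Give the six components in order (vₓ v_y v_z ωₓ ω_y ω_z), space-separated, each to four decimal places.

-0.4822 0.4274 -0.7271 0.0831 0.9494 0.7020

o_n = [0.7589, 0.7557, 0.3622]
J₁: ẑ×o_n = [-0.7557, 0.7589, 0.0000], ω = ẑ
J2: z=[0.0000, 0.0000, 1.0000] o=[-0.3674, 0.4226, 0.2000] → [-0.3331, 1.1263, 0.0000, 0.0000, 0.0000, 1.0000]
J3: z=[0.0872, 0.9962, 0.0000] o=[-0.0386, 0.3939, 0.2000] → [0.1616, -0.0141, -0.7630, 0.0872, 0.9962, 0.0000]
V = J·q̇ = [-0.4822, 0.4274, -0.7271, 0.0831, 0.9494, 0.7020]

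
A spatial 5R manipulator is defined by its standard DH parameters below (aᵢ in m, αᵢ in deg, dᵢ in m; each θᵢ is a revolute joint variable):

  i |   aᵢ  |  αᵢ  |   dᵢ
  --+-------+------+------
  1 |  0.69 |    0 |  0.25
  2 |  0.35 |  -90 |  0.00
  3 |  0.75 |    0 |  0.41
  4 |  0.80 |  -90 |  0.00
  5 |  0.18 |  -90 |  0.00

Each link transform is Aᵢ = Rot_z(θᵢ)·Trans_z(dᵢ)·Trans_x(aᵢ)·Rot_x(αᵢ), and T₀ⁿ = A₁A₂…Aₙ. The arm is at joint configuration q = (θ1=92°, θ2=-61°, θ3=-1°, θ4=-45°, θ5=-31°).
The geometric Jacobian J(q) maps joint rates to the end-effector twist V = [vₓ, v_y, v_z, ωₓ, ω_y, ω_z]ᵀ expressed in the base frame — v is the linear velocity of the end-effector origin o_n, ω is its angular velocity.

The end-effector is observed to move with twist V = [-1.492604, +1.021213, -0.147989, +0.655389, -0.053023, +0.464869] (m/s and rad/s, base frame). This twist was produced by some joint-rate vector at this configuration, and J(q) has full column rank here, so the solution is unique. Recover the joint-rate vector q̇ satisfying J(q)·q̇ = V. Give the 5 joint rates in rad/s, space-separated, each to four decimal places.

o_n = [1.2280, 2.0284, 0.9495]
J₁: ẑ×o_n = [-2.0284, 1.2280, 0.0000], ω = ẑ
J2: z=[0.0000, 0.0000, 1.0000] o=[-0.0241, 0.6896, 0.2500] → [-1.3388, 1.2521, 0.0000, 0.0000, 0.0000, 1.0000]
J3: z=[-0.5150, 0.8572, 0.0000] o=[0.2759, 0.8698, 0.2500] → [0.5996, 0.3603, -1.4128, -0.5150, 0.8572, 0.0000]
J4: z=[-0.5150, 0.8572, 0.0000] o=[0.7075, 1.6075, 0.2631] → [0.5884, 0.3536, -0.6629, -0.5150, 0.8572, 0.0000]
J5: z=[0.6166, 0.3705, -0.6947] o=[1.1839, 1.8937, 0.8386] → [0.1347, -0.0991, 0.0667, 0.6166, 0.3705, -0.6947]
q̇ = J⁺·V = [0.0880, 0.8930, 0.6020, -0.9850, 0.7430]

0.0880 0.8930 0.6020 -0.9850 0.7430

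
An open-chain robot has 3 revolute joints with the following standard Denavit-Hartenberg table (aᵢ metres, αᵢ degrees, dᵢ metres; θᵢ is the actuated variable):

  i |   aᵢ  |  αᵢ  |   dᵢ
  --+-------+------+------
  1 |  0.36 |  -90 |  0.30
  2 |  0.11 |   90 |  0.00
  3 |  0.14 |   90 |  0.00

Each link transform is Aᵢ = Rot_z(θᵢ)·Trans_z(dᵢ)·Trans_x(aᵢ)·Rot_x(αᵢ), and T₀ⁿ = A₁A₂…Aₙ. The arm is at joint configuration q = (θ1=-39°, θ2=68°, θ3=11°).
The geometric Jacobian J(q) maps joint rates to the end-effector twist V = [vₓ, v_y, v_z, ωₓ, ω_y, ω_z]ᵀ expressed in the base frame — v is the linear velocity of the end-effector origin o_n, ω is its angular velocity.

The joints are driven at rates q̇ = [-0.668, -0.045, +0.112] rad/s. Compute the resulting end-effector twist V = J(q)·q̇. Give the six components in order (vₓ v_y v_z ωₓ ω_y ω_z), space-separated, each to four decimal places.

-0.1596 -0.2401 0.0069 0.0524 -0.1003 -0.6260

o_n = [0.3686, -0.2641, 0.0706]
J₁: ẑ×o_n = [0.2641, 0.3686, -0.0000], ω = ẑ
J2: z=[0.6293, 0.7771, 0.0000] o=[0.2798, -0.2266, 0.3000] → [-0.1783, 0.1444, -0.0927, 0.6293, 0.7771, 0.0000]
J3: z=[0.7206, -0.5835, 0.3746] o=[0.3118, -0.2525, 0.1980] → [0.0787, 0.1131, 0.0248, 0.7206, -0.5835, 0.3746]
V = J·q̇ = [-0.1596, -0.2401, 0.0069, 0.0524, -0.1003, -0.6260]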